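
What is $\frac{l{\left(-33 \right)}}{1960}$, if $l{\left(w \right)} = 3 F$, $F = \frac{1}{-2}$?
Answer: $- \frac{3}{3920} \approx -0.00076531$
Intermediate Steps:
$F = - \frac{1}{2} \approx -0.5$
$l{\left(w \right)} = - \frac{3}{2}$ ($l{\left(w \right)} = 3 \left(- \frac{1}{2}\right) = - \frac{3}{2}$)
$\frac{l{\left(-33 \right)}}{1960} = - \frac{3}{2 \cdot 1960} = \left(- \frac{3}{2}\right) \frac{1}{1960} = - \frac{3}{3920}$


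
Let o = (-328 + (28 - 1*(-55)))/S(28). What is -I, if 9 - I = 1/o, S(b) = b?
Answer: -319/35 ≈ -9.1143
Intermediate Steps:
o = -35/4 (o = (-328 + (28 - 1*(-55)))/28 = (-328 + (28 + 55))*(1/28) = (-328 + 83)*(1/28) = -245*1/28 = -35/4 ≈ -8.7500)
I = 319/35 (I = 9 - 1/(-35/4) = 9 - 1*(-4/35) = 9 + 4/35 = 319/35 ≈ 9.1143)
-I = -1*319/35 = -319/35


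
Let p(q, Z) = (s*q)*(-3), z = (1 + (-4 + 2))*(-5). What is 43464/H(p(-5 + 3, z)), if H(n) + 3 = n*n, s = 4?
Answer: 14488/191 ≈ 75.853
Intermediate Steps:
z = 5 (z = (1 - 2)*(-5) = -1*(-5) = 5)
p(q, Z) = -12*q (p(q, Z) = (4*q)*(-3) = -12*q)
H(n) = -3 + n² (H(n) = -3 + n*n = -3 + n²)
43464/H(p(-5 + 3, z)) = 43464/(-3 + (-12*(-5 + 3))²) = 43464/(-3 + (-12*(-2))²) = 43464/(-3 + 24²) = 43464/(-3 + 576) = 43464/573 = 43464*(1/573) = 14488/191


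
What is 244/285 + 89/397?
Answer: 122233/113145 ≈ 1.0803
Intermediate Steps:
244/285 + 89/397 = 122233/113145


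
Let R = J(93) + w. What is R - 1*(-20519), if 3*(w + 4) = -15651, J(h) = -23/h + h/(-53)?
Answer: 75393974/4929 ≈ 15296.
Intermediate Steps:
J(h) = -23/h - h/53 (J(h) = -23/h + h*(-1/53) = -23/h - h/53)
w = -5221 (w = -4 + (⅓)*(-15651) = -4 - 5217 = -5221)
R = -25744177/4929 (R = (-23/93 - 1/53*93) - 5221 = (-23*1/93 - 93/53) - 5221 = (-23/93 - 93/53) - 5221 = -9868/4929 - 5221 = -25744177/4929 ≈ -5223.0)
R - 1*(-20519) = -25744177/4929 - 1*(-20519) = -25744177/4929 + 20519 = 75393974/4929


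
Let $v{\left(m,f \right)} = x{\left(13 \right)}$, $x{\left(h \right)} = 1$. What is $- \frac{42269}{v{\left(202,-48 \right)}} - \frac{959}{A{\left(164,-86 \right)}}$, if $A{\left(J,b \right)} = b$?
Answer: $- \frac{3634175}{86} \approx -42258.0$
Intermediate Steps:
$v{\left(m,f \right)} = 1$
$- \frac{42269}{v{\left(202,-48 \right)}} - \frac{959}{A{\left(164,-86 \right)}} = - \frac{42269}{1} - \frac{959}{-86} = \left(-42269\right) 1 - - \frac{959}{86} = -42269 + \frac{959}{86} = - \frac{3634175}{86}$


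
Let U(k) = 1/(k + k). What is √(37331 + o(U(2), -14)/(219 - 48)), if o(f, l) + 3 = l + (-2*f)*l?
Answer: √121288229/57 ≈ 193.21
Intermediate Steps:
U(k) = 1/(2*k)
o(f, l) = -3 + l - 2*f*l (o(f, l) = -3 + (l + (-2*f)*l) = -3 + (l - 2*f*l) = -3 + l - 2*f*l)
√(37331 + o(U(2), -14)/(219 - 48)) = √(37331 + (-3 - 14 - 2*(½)/2*(-14))/(219 - 48)) = √(37331 + (-3 - 14 - 2*(½)*(½)*(-14))/171) = √(37331 + (-3 - 14 - 2*¼*(-14))*(1/171)) = √(37331 + (-3 - 14 + 7)*(1/171)) = √(37331 - 10*1/171) = √(37331 - 10/171) = √(6383591/171) = √121288229/57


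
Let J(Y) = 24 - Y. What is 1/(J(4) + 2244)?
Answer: 1/2264 ≈ 0.00044170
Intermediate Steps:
1/(J(4) + 2244) = 1/((24 - 1*4) + 2244) = 1/((24 - 4) + 2244) = 1/(20 + 2244) = 1/2264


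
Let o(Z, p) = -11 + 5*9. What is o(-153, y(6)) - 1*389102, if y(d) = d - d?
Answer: -389068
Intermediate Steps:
y(d) = 0
o(Z, p) = 34 (o(Z, p) = -11 + 45 = 34)
o(-153, y(6)) - 1*389102 = 34 - 1*389102 = 34 - 389102 = -389068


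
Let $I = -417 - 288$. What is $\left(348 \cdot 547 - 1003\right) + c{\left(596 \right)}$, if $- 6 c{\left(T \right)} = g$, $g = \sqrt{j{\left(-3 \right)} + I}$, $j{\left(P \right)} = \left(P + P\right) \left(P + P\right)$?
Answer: $189353 - \frac{i \sqrt{669}}{6} \approx 1.8935 \cdot 10^{5} - 4.3108 i$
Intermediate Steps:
$j{\left(P \right)} = 4 P^{2}$ ($j{\left(P \right)} = 2 P 2 P = 4 P^{2}$)
$I = -705$
$g = i \sqrt{669}$ ($g = \sqrt{4 \left(-3\right)^{2} - 705} = \sqrt{4 \cdot 9 - 705} = \sqrt{36 - 705} = \sqrt{-669} = i \sqrt{669} \approx 25.865 i$)
$c{\left(T \right)} = - \frac{i \sqrt{669}}{6}$
$\left(348 \cdot 547 - 1003\right) + c{\left(596 \right)} = \left(348 \cdot 547 - 1003\right) - \frac{i \sqrt{669}}{6} = \left(190356 - 1003\right) - \frac{i \sqrt{669}}{6} = 189353 - \frac{i \sqrt{669}}{6}$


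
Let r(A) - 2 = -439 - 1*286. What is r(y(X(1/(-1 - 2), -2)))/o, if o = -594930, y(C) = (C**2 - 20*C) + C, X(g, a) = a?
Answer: 241/198310 ≈ 0.0012153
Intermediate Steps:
y(C) = C**2 - 19*C
r(A) = -723 (r(A) = 2 + (-439 - 1*286) = 2 + (-439 - 286) = 2 - 725 = -723)
r(y(X(1/(-1 - 2), -2)))/o = -723/(-594930) = -723*(-1/594930) = 241/198310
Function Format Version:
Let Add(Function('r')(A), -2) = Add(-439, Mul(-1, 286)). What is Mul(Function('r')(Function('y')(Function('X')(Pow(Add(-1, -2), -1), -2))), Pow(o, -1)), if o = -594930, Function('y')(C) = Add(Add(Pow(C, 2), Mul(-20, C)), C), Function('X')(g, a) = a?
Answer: Rational(241, 198310) ≈ 0.0012153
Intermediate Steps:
Function('y')(C) = Add(Pow(C, 2), Mul(-19, C))
Function('r')(A) = -723 (Function('r')(A) = Add(2, Add(-439, Mul(-1, 286))) = Add(2, Add(-439, -286)) = Add(2, -725) = -723)
Mul(Function('r')(Function('y')(Function('X')(Pow(Add(-1, -2), -1), -2))), Pow(o, -1)) = Mul(-723, Pow(-594930, -1)) = Mul(-723, Rational(-1, 594930)) = Rational(241, 198310)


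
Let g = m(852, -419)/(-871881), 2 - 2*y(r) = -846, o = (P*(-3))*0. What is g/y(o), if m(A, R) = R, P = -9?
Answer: 419/369677544 ≈ 1.1334e-6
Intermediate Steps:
o = 0 (o = -9*(-3)*0 = 27*0 = 0)
y(r) = 424 (y(r) = 1 - ½*(-846) = 1 + 423 = 424)
g = 419/871881 (g = -419/(-871881) = -419*(-1/871881) = 419/871881 ≈ 0.00048057)
g/y(o) = (419/871881)/424 = (419/871881)*(1/424) = 419/369677544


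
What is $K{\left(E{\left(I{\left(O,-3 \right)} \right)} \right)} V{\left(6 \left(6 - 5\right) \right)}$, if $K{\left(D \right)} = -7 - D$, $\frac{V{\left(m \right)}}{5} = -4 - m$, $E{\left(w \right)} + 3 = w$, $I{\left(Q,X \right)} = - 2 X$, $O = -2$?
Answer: $500$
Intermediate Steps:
$E{\left(w \right)} = -3 + w$
$V{\left(m \right)} = -20 - 5 m$ ($V{\left(m \right)} = 5 \left(-4 - m\right) = -20 - 5 m$)
$K{\left(E{\left(I{\left(O,-3 \right)} \right)} \right)} V{\left(6 \left(6 - 5\right) \right)} = \left(-7 - \left(-3 - -6\right)\right) \left(-20 - 5 \cdot 6 \left(6 - 5\right)\right) = \left(-7 - \left(-3 + 6\right)\right) \left(-20 - 5 \cdot 6 \cdot 1\right) = \left(-7 - 3\right) \left(-20 - 30\right) = \left(-10\right) \left(-50\right) = 500$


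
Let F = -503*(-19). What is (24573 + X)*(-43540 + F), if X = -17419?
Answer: -243114382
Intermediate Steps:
F = 9557
(24573 + X)*(-43540 + F) = (24573 - 17419)*(-43540 + 9557) = 7154*(-33983) = -243114382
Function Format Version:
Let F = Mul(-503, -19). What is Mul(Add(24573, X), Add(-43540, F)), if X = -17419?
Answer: -243114382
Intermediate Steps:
F = 9557
Mul(Add(24573, X), Add(-43540, F)) = Mul(Add(24573, -17419), Add(-43540, 9557)) = Mul(7154, -33983) = -243114382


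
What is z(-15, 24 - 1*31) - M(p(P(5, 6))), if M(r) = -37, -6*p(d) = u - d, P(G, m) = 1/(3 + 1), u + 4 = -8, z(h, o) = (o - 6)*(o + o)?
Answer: 219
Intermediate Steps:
z(h, o) = 2*o*(-6 + o) (z(h, o) = (-6 + o)*(2*o) = 2*o*(-6 + o))
u = -12 (u = -4 - 8 = -12)
P(G, m) = ¼ (P(G, m) = 1/4 = ¼)
p(d) = 2 + d/6 (p(d) = -(-12 - d)/6 = 2 + d/6)
z(-15, 24 - 1*31) - M(p(P(5, 6))) = 2*(24 - 1*31)*(-6 + (24 - 1*31)) - 1*(-37) = 2*(24 - 31)*(-6 + (24 - 31)) + 37 = 2*(-7)*(-6 - 7) + 37 = 2*(-7)*(-13) + 37 = 182 + 37 = 219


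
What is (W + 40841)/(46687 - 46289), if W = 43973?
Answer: 42407/199 ≈ 213.10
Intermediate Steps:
(W + 40841)/(46687 - 46289) = (43973 + 40841)/(46687 - 46289) = 84814/398 = 84814*(1/398) = 42407/199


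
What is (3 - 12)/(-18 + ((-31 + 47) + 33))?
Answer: -9/31 ≈ -0.29032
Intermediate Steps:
(3 - 12)/(-18 + ((-31 + 47) + 33)) = -9/(-18 + (16 + 33)) = -9/(-18 + 49) = -9/31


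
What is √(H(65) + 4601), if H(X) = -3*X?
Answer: √4406 ≈ 66.378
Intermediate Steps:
√(H(65) + 4601) = √(-3*65 + 4601) = √(-195 + 4601) = √4406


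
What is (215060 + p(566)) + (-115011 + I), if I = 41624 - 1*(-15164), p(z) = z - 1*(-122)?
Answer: 157525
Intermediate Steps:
p(z) = 122 + z (p(z) = z + 122 = 122 + z)
I = 56788 (I = 41624 + 15164 = 56788)
(215060 + p(566)) + (-115011 + I) = (215060 + (122 + 566)) + (-115011 + 56788) = (215060 + 688) - 58223 = 215748 - 58223 = 157525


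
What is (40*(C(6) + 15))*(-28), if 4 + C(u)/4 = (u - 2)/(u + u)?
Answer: -1120/3 ≈ -373.33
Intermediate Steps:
C(u) = -16 + 2*(-2 + u)/u (C(u) = -16 + 4*((u - 2)/(u + u)) = -16 + 4*((-2 + u)/((2*u))) = -16 + 4*((-2 + u)*(1/(2*u))) = -16 + 4*((-2 + u)/(2*u)) = -16 + 2*(-2 + u)/u)
(40*(C(6) + 15))*(-28) = (40*((-14 - 4/6) + 15))*(-28) = (40*((-14 - 4*⅙) + 15))*(-28) = (40*((-14 - ⅔) + 15))*(-28) = (40*(-44/3 + 15))*(-28) = (40*(⅓))*(-28) = (40/3)*(-28) = -1120/3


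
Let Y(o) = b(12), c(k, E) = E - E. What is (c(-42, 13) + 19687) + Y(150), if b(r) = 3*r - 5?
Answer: 19718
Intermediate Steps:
c(k, E) = 0
b(r) = -5 + 3*r
Y(o) = 31 (Y(o) = -5 + 3*12 = -5 + 36 = 31)
(c(-42, 13) + 19687) + Y(150) = (0 + 19687) + 31 = 19687 + 31 = 19718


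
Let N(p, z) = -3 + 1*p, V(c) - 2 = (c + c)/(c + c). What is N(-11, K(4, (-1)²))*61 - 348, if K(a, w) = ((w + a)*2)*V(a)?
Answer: -1202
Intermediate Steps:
V(c) = 3 (V(c) = 2 + (c + c)/(c + c) = 2 + (2*c)/((2*c)) = 2 + (2*c)*(1/(2*c)) = 2 + 1 = 3)
K(a, w) = 6*a + 6*w (K(a, w) = ((w + a)*2)*3 = ((a + w)*2)*3 = (2*a + 2*w)*3 = 6*a + 6*w)
N(p, z) = -3 + p
N(-11, K(4, (-1)²))*61 - 348 = (-3 - 11)*61 - 348 = -14*61 - 348 = -854 - 348 = -1202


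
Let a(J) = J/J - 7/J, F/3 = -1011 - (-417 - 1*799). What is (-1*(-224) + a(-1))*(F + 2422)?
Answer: 704584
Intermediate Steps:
F = 615 (F = 3*(-1011 - (-417 - 1*799)) = 3*(-1011 - (-417 - 799)) = 3*(-1011 - 1*(-1216)) = 3*(-1011 + 1216) = 3*205 = 615)
a(J) = 1 - 7/J
(-1*(-224) + a(-1))*(F + 2422) = (-1*(-224) + (-7 - 1)/(-1))*(615 + 2422) = (224 - 1*(-8))*3037 = (224 + 8)*3037 = 232*3037 = 704584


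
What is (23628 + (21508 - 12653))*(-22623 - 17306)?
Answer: -1297013707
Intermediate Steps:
(23628 + (21508 - 12653))*(-22623 - 17306) = (23628 + 8855)*(-39929) = 32483*(-39929) = -1297013707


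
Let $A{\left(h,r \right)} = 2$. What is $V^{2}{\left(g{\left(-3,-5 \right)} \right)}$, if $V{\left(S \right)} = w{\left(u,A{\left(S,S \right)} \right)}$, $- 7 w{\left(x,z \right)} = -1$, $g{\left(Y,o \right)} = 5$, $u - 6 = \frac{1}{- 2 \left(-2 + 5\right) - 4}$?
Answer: $\frac{1}{49} \approx 0.020408$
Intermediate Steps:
$u = \frac{59}{10}$ ($u = 6 + \frac{1}{- 2 \left(-2 + 5\right) - 4} = 6 + \frac{1}{\left(-2\right) 3 - 4} = 6 + \frac{1}{-6 - 4} = 6 + \frac{1}{-10} = 6 - \frac{1}{10} = \frac{59}{10} \approx 5.9$)
$w{\left(x,z \right)} = \frac{1}{7}$ ($w{\left(x,z \right)} = \left(- \frac{1}{7}\right) \left(-1\right) = \frac{1}{7}$)
$V{\left(S \right)} = \frac{1}{7}$
$V^{2}{\left(g{\left(-3,-5 \right)} \right)} = \left(\frac{1}{7}\right)^{2} = \frac{1}{49}$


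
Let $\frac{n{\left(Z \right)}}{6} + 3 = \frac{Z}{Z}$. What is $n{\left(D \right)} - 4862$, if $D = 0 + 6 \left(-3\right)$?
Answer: $-4874$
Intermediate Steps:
$D = -18$ ($D = 0 - 18 = -18$)
$n{\left(Z \right)} = -12$ ($n{\left(Z \right)} = -18 + 6 \frac{Z}{Z} = -18 + 6 \cdot 1 = -18 + 6 = -12$)
$n{\left(D \right)} - 4862 = -12 - 4862 = -4874$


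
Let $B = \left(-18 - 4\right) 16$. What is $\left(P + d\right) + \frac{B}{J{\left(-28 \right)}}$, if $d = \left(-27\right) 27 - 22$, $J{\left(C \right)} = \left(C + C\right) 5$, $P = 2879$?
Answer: $\frac{74524}{35} \approx 2129.3$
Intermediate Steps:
$B = -352$ ($B = \left(-22\right) 16 = -352$)
$J{\left(C \right)} = 10 C$ ($J{\left(C \right)} = 2 C 5 = 10 C$)
$d = -751$ ($d = -729 - 22 = -751$)
$\left(P + d\right) + \frac{B}{J{\left(-28 \right)}} = \left(2879 - 751\right) - \frac{352}{10 \left(-28\right)} = 2128 - \frac{352}{-280} = 2128 - - \frac{44}{35} = 2128 + \frac{44}{35} = \frac{74524}{35}$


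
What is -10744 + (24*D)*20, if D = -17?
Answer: -18904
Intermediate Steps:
-10744 + (24*D)*20 = -10744 + (24*(-17))*20 = -10744 - 408*20 = -10744 - 8160 = -18904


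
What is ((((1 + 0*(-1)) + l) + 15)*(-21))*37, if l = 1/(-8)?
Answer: -98679/8 ≈ -12335.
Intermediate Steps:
l = -⅛ ≈ -0.12500
((((1 + 0*(-1)) + l) + 15)*(-21))*37 = ((((1 + 0*(-1)) - ⅛) + 15)*(-21))*37 = ((((1 + 0) - ⅛) + 15)*(-21))*37 = (((1 - ⅛) + 15)*(-21))*37 = ((7/8 + 15)*(-21))*37 = ((127/8)*(-21))*37 = -2667/8*37 = -98679/8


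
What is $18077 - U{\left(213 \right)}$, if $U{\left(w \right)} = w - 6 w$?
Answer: $19142$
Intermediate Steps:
$U{\left(w \right)} = - 5 w$
$18077 - U{\left(213 \right)} = 18077 - \left(-5\right) 213 = 18077 - -1065 = 18077 + 1065 = 19142$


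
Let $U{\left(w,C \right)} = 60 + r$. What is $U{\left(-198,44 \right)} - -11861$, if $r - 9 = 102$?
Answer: $12032$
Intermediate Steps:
$r = 111$ ($r = 9 + 102 = 111$)
$U{\left(w,C \right)} = 171$ ($U{\left(w,C \right)} = 60 + 111 = 171$)
$U{\left(-198,44 \right)} - -11861 = 171 - -11861 = 171 + 11861 = 12032$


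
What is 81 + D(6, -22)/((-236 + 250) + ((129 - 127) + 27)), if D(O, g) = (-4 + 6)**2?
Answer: 3487/43 ≈ 81.093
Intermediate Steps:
D(O, g) = 4 (D(O, g) = 2**2 = 4)
81 + D(6, -22)/((-236 + 250) + ((129 - 127) + 27)) = 81 + 4/((-236 + 250) + ((129 - 127) + 27)) = 81 + 4/(14 + (2 + 27)) = 81 + 4/(14 + 29) = 81 + 4/43 = 3487/43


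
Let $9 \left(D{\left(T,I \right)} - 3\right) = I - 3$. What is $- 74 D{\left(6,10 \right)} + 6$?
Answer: $- \frac{2462}{9} \approx -273.56$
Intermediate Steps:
$D{\left(T,I \right)} = \frac{8}{3} + \frac{I}{9}$ ($D{\left(T,I \right)} = 3 + \frac{I - 3}{9} = 3 + \frac{-3 + I}{9} = 3 + \left(- \frac{1}{3} + \frac{I}{9}\right) = \frac{8}{3} + \frac{I}{9}$)
$- 74 D{\left(6,10 \right)} + 6 = - 74 \left(\frac{8}{3} + \frac{1}{9} \cdot 10\right) + 6 = - 74 \left(\frac{8}{3} + \frac{10}{9}\right) + 6 = \left(-74\right) \frac{34}{9} + 6 = - \frac{2516}{9} + 6 = - \frac{2462}{9}$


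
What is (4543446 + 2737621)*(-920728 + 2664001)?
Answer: 12692887512291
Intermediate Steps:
(4543446 + 2737621)*(-920728 + 2664001) = 7281067*1743273 = 12692887512291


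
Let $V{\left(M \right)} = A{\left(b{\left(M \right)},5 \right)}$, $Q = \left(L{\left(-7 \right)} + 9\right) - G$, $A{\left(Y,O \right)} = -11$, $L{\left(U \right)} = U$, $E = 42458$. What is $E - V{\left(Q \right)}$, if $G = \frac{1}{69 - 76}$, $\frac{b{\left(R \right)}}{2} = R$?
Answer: $42469$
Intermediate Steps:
$b{\left(R \right)} = 2 R$
$G = - \frac{1}{7}$ ($G = \frac{1}{-7} = - \frac{1}{7} \approx -0.14286$)
$Q = \frac{15}{7}$ ($Q = \left(-7 + 9\right) - - \frac{1}{7} = 2 + \frac{1}{7} = \frac{15}{7} \approx 2.1429$)
$V{\left(M \right)} = -11$
$E - V{\left(Q \right)} = 42458 - -11 = 42458 + 11 = 42469$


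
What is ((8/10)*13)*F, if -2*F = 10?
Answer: -52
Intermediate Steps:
F = -5 (F = -½*10 = -5)
((8/10)*13)*F = ((8/10)*13)*(-5) = ((8*(⅒))*13)*(-5) = ((⅘)*13)*(-5) = (52/5)*(-5) = -52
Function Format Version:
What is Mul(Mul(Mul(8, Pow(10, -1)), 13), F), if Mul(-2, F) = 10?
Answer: -52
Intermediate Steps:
F = -5 (F = Mul(Rational(-1, 2), 10) = -5)
Mul(Mul(Mul(8, Pow(10, -1)), 13), F) = Mul(Mul(Mul(8, Pow(10, -1)), 13), -5) = Mul(Mul(Mul(8, Rational(1, 10)), 13), -5) = Mul(Mul(Rational(4, 5), 13), -5) = Mul(Rational(52, 5), -5) = -52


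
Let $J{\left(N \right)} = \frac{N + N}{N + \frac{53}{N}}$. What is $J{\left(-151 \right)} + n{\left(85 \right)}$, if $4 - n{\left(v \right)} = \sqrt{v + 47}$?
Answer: $\frac{68509}{11427} - 2 \sqrt{33} \approx -5.4938$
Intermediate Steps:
$n{\left(v \right)} = 4 - \sqrt{47 + v}$ ($n{\left(v \right)} = 4 - \sqrt{v + 47} = 4 - \sqrt{47 + v}$)
$J{\left(N \right)} = \frac{2 N}{N + \frac{53}{N}}$
$J{\left(-151 \right)} + n{\left(85 \right)} = \frac{2 \left(-151\right)^{2}}{53 + \left(-151\right)^{2}} + \left(4 - \sqrt{47 + 85}\right) = 2 \cdot 22801 \frac{1}{53 + 22801} + \left(4 - \sqrt{132}\right) = 2 \cdot 22801 \cdot \frac{1}{22854} + \left(4 - 2 \sqrt{33}\right) = \frac{22801}{11427} + \left(4 - 2 \sqrt{33}\right) = \frac{68509}{11427} - 2 \sqrt{33}$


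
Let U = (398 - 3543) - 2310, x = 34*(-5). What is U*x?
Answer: 927350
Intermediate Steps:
x = -170
U = -5455 (U = -3145 - 2310 = -5455)
U*x = -5455*(-170) = 927350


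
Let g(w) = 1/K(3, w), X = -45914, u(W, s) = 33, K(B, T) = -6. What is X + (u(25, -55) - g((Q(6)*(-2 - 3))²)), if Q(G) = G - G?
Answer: -275285/6 ≈ -45881.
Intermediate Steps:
Q(G) = 0
g(w) = -⅙ (g(w) = 1/(-6) = -⅙)
X + (u(25, -55) - g((Q(6)*(-2 - 3))²)) = -45914 + (33 - 1*(-⅙)) = -45914 + (33 + ⅙) = -45914 + 199/6 = -275285/6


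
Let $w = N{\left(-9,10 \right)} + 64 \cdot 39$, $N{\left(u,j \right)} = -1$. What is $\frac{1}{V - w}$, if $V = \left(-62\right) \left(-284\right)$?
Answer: $\frac{1}{15113} \approx 6.6168 \cdot 10^{-5}$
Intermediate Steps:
$V = 17608$
$w = 2495$ ($w = -1 + 64 \cdot 39 = -1 + 2496 = 2495$)
$\frac{1}{V - w} = \frac{1}{17608 - 2495} = \frac{1}{15113}$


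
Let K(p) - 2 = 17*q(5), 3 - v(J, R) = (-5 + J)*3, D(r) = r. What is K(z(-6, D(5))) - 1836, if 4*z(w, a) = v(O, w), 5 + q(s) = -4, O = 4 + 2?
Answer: -1987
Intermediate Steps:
O = 6
q(s) = -9 (q(s) = -5 - 4 = -9)
v(J, R) = 18 - 3*J (v(J, R) = 3 - (-5 + J)*3 = 3 - (-15 + 3*J) = 3 + (15 - 3*J) = 18 - 3*J)
z(w, a) = 0 (z(w, a) = (18 - 3*6)/4 = (18 - 18)/4 = (¼)*0 = 0)
K(p) = -151 (K(p) = 2 + 17*(-9) = 2 - 153 = -151)
K(z(-6, D(5))) - 1836 = -151 - 1836 = -1987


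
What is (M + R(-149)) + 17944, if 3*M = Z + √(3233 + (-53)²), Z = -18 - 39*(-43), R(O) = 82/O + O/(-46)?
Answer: 126796867/6854 + √6042/3 ≈ 18526.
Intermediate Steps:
R(O) = 82/O - O/46 (R(O) = 82/O + O*(-1/46) = 82/O - O/46)
Z = 1659 (Z = -18 + 1677 = 1659)
M = 553 + √6042/3 (M = (1659 + √(3233 + (-53)²))/3 = (1659 + √(3233 + 2809))/3 = (1659 + √6042)/3 = 553 + √6042/3 ≈ 578.91)
(M + R(-149)) + 17944 = ((553 + √6042/3) + (82/(-149) - 1/46*(-149))) + 17944 = ((553 + √6042/3) + (82*(-1/149) + 149/46)) + 17944 = ((553 + √6042/3) + (-82/149 + 149/46)) + 17944 = ((553 + √6042/3) + 18429/6854) + 17944 = (3808691/6854 + √6042/3) + 17944 = 126796867/6854 + √6042/3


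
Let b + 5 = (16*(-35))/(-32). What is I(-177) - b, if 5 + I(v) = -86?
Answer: -207/2 ≈ -103.50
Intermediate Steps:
I(v) = -91 (I(v) = -5 - 86 = -91)
b = 25/2 (b = -5 + (16*(-35))/(-32) = -5 - 560*(-1/32) = -5 + 35/2 = 25/2 ≈ 12.500)
I(-177) - b = -91 - 1*25/2 = -91 - 25/2 = -207/2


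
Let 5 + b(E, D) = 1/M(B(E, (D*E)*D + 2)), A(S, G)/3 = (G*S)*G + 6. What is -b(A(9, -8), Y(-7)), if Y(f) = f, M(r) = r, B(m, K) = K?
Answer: 427779/85556 ≈ 5.0000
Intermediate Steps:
A(S, G) = 18 + 3*S*G² (A(S, G) = 3*((G*S)*G + 6) = 3*(S*G² + 6) = 3*(6 + S*G²) = 18 + 3*S*G²)
b(E, D) = -5 + 1/(2 + E*D²) (b(E, D) = -5 + 1/((D*E)*D + 2) = -5 + 1/(E*D² + 2) = -5 + 1/(2 + E*D²))
-b(A(9, -8), Y(-7)) = -(-5 + 1/(2 + (18 + 3*9*(-8)²)*(-7)²)) = -(-5 + 1/(2 + (18 + 3*9*64)*49)) = -(-5 + 1/(2 + (18 + 1728)*49)) = -(-5 + 1/(2 + 1746*49)) = -(-5 + 1/(2 + 85554)) = -(-5 + 1/85556) = -1*(-427779/85556) = 427779/85556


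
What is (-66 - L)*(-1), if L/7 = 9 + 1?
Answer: 136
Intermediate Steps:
L = 70 (L = 7*(9 + 1) = 7*10 = 70)
(-66 - L)*(-1) = (-66 - 1*70)*(-1) = (-66 - 70)*(-1) = -136*(-1) = 136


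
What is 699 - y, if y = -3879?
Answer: 4578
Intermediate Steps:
699 - y = 699 - 1*(-3879) = 699 + 3879 = 4578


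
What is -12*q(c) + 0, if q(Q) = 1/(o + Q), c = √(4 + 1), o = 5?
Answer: -3 + 3*√5/5 ≈ -1.6584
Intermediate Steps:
c = √5 ≈ 2.2361
q(Q) = 1/(5 + Q)
-12*q(c) + 0 = -12/(5 + √5) + 0 = -12/(5 + √5)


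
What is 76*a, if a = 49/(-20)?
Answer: -931/5 ≈ -186.20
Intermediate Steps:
a = -49/20 (a = 49*(-1/20) = -49/20 ≈ -2.4500)
76*a = 76*(-49/20) = -931/5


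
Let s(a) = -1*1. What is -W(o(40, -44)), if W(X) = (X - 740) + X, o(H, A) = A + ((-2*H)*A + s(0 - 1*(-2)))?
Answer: -6210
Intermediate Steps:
s(a) = -1
o(H, A) = -1 + A - 2*A*H (o(H, A) = A + ((-2*H)*A - 1) = A + (-2*A*H - 1) = A + (-1 - 2*A*H) = -1 + A - 2*A*H)
W(X) = -740 + 2*X (W(X) = (-740 + X) + X = -740 + 2*X)
-W(o(40, -44)) = -(-740 + 2*(-1 - 44 - 2*(-44)*40)) = -(-740 + 2*(-1 - 44 + 3520)) = -(-740 + 2*3475) = -(-740 + 6950) = -1*6210 = -6210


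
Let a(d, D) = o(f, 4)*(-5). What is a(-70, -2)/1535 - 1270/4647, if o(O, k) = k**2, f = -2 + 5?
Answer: -464242/1426629 ≈ -0.32541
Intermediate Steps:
f = 3
a(d, D) = -80 (a(d, D) = 4**2*(-5) = 16*(-5) = -80)
a(-70, -2)/1535 - 1270/4647 = -80/1535 - 1270/4647 = -80*1/1535 - 1270*1/4647 = -16/307 - 1270/4647 = -464242/1426629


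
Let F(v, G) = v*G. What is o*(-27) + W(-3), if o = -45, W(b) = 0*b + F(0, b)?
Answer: 1215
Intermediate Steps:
F(v, G) = G*v
W(b) = 0 (W(b) = 0*b + b*0 = 0 + 0 = 0)
o*(-27) + W(-3) = -45*(-27) + 0 = 1215 + 0 = 1215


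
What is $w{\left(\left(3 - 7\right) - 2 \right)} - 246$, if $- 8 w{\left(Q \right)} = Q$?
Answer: $- \frac{981}{4} \approx -245.25$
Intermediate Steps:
$w{\left(Q \right)} = - \frac{Q}{8}$
$w{\left(\left(3 - 7\right) - 2 \right)} - 246 = - \frac{\left(3 - 7\right) - 2}{8} - 246 = - \frac{-4 - 2}{8} - 246 = \left(- \frac{1}{8}\right) \left(-6\right) - 246 = \frac{3}{4} - 246 = - \frac{981}{4}$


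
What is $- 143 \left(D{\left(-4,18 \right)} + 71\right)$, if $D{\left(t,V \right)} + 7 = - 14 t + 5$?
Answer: $-17875$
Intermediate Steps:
$D{\left(t,V \right)} = -2 - 14 t$ ($D{\left(t,V \right)} = -7 - \left(-5 + 14 t\right) = -2 - 14 t$)
$- 143 \left(D{\left(-4,18 \right)} + 71\right) = - 143 \left(\left(-2 - -56\right) + 71\right) = - 143 \left(\left(-2 + 56\right) + 71\right) = - 143 \left(54 + 71\right) = \left(-143\right) 125 = -17875$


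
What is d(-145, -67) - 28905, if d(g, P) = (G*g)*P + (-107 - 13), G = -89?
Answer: -893660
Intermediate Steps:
d(g, P) = -120 - 89*P*g (d(g, P) = (-89*g)*P + (-107 - 13) = -89*P*g - 120 = -120 - 89*P*g)
d(-145, -67) - 28905 = (-120 - 89*(-67)*(-145)) - 28905 = (-120 - 864635) - 28905 = -864755 - 28905 = -893660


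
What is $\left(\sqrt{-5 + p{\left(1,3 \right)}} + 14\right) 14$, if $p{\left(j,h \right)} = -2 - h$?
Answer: $196 + 14 i \sqrt{10} \approx 196.0 + 44.272 i$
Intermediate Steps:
$\left(\sqrt{-5 + p{\left(1,3 \right)}} + 14\right) 14 = \left(\sqrt{-5 - 5} + 14\right) 14 = \left(\sqrt{-10} + 14\right) 14 = \left(i \sqrt{10} + 14\right) 14 = \left(14 + i \sqrt{10}\right) 14 = 196 + 14 i \sqrt{10}$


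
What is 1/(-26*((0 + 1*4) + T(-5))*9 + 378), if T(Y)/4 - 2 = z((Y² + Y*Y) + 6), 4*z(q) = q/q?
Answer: -1/2664 ≈ -0.00037538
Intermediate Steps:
z(q) = ¼ (z(q) = (q/q)/4 = (¼)*1 = ¼)
T(Y) = 9 (T(Y) = 8 + 4*(¼) = 8 + 1 = 9)
1/(-26*((0 + 1*4) + T(-5))*9 + 378) = 1/(-26*((0 + 1*4) + 9)*9 + 378) = 1/(-26*((0 + 4) + 9)*9 + 378) = 1/(-26*(4 + 9)*9 + 378) = 1/(-338*9 + 378) = 1/(-26*117 + 378) = 1/(-3042 + 378) = 1/(-2664) = -1/2664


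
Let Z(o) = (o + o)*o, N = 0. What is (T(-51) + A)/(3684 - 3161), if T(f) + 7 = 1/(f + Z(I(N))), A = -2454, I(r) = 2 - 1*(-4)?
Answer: -51680/10983 ≈ -4.7055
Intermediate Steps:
I(r) = 6 (I(r) = 2 + 4 = 6)
Z(o) = 2*o² (Z(o) = (2*o)*o = 2*o²)
T(f) = -7 + 1/(72 + f) (T(f) = -7 + 1/(f + 2*6²) = -7 + 1/(f + 2*36) = -7 + 1/(f + 72) = -7 + 1/(72 + f))
(T(-51) + A)/(3684 - 3161) = ((-503 - 7*(-51))/(72 - 51) - 2454)/(3684 - 3161) = ((-503 + 357)/21 - 2454)/523 = ((1/21)*(-146) - 2454)*(1/523) = (-146/21 - 2454)*(1/523) = -51680/21*1/523 = -51680/10983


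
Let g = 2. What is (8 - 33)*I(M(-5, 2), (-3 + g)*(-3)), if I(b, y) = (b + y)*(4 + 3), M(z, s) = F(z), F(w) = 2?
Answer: -875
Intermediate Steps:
M(z, s) = 2
I(b, y) = 7*b + 7*y (I(b, y) = (b + y)*7 = 7*b + 7*y)
(8 - 33)*I(M(-5, 2), (-3 + g)*(-3)) = (8 - 33)*(7*2 + 7*((-3 + 2)*(-3))) = -25*(14 + 7*(-1*(-3))) = -25*(14 + 7*3) = -25*(14 + 21) = -25*35 = -875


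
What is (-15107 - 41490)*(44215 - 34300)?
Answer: -561159255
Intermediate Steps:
(-15107 - 41490)*(44215 - 34300) = -56597*9915 = -561159255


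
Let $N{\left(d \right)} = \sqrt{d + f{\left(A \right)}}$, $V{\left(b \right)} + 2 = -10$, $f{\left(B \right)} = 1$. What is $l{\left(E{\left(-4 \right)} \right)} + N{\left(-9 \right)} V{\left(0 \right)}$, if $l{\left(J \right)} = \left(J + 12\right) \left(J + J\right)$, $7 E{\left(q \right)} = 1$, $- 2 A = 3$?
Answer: $\frac{170}{49} - 24 i \sqrt{2} \approx 3.4694 - 33.941 i$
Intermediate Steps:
$A = - \frac{3}{2}$ ($A = \left(- \frac{1}{2}\right) 3 = - \frac{3}{2} \approx -1.5$)
$E{\left(q \right)} = \frac{1}{7}$ ($E{\left(q \right)} = \frac{1}{7} \cdot 1 = \frac{1}{7}$)
$l{\left(J \right)} = 2 J \left(12 + J\right)$ ($l{\left(J \right)} = \left(12 + J\right) 2 J = 2 J \left(12 + J\right)$)
$V{\left(b \right)} = -12$ ($V{\left(b \right)} = -2 - 10 = -12$)
$N{\left(d \right)} = \sqrt{1 + d}$ ($N{\left(d \right)} = \sqrt{d + 1} = \sqrt{1 + d}$)
$l{\left(E{\left(-4 \right)} \right)} + N{\left(-9 \right)} V{\left(0 \right)} = 2 \cdot \frac{1}{7} \left(12 + \frac{1}{7}\right) + \sqrt{1 - 9} \left(-12\right) = 2 \cdot \frac{1}{7} \cdot \frac{85}{7} + \sqrt{-8} \left(-12\right) = \frac{170}{49} + 2 i \sqrt{2} \left(-12\right) = \frac{170}{49} - 24 i \sqrt{2}$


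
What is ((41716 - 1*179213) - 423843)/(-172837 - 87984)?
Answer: 561340/260821 ≈ 2.1522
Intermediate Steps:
((41716 - 1*179213) - 423843)/(-172837 - 87984) = ((41716 - 179213) - 423843)/(-260821) = (-137497 - 423843)*(-1/260821) = -561340*(-1/260821) = 561340/260821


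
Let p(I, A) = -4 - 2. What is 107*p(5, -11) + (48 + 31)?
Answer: -563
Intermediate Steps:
p(I, A) = -6
107*p(5, -11) + (48 + 31) = 107*(-6) + (48 + 31) = -642 + 79 = -563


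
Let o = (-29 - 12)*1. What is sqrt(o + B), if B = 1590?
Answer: sqrt(1549) ≈ 39.357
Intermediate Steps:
o = -41 (o = -41*1 = -41)
sqrt(o + B) = sqrt(-41 + 1590) = sqrt(1549)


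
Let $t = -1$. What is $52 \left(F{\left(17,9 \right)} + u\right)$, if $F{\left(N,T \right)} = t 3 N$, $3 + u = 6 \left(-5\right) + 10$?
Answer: $-3848$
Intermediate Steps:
$u = -23$ ($u = -3 + \left(6 \left(-5\right) + 10\right) = -3 + \left(-30 + 10\right) = -3 - 20 = -23$)
$F{\left(N,T \right)} = - 3 N$ ($F{\left(N,T \right)} = \left(-1\right) 3 N = - 3 N$)
$52 \left(F{\left(17,9 \right)} + u\right) = 52 \left(\left(-3\right) 17 - 23\right) = 52 \left(-51 - 23\right) = 52 \left(-74\right) = -3848$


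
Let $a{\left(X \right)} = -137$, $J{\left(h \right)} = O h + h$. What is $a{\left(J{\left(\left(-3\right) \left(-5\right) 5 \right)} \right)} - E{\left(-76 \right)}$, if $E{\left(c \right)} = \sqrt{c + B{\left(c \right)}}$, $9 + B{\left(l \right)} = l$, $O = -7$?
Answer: $-137 - i \sqrt{161} \approx -137.0 - 12.689 i$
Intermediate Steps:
$B{\left(l \right)} = -9 + l$
$E{\left(c \right)} = \sqrt{-9 + 2 c}$ ($E{\left(c \right)} = \sqrt{c + \left(-9 + c\right)} = \sqrt{-9 + 2 c}$)
$J{\left(h \right)} = - 6 h$ ($J{\left(h \right)} = - 7 h + h = - 6 h$)
$a{\left(J{\left(\left(-3\right) \left(-5\right) 5 \right)} \right)} - E{\left(-76 \right)} = -137 - \sqrt{-9 + 2 \left(-76\right)} = -137 - \sqrt{-9 - 152} = -137 - \sqrt{-161} = -137 - i \sqrt{161}$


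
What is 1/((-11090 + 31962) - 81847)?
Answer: -1/60975 ≈ -1.6400e-5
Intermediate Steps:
1/((-11090 + 31962) - 81847) = 1/(20872 - 81847) = 1/(-60975) = -1/60975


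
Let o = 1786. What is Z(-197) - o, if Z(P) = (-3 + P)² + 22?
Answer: 38236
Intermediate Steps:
Z(P) = 22 + (-3 + P)²
Z(-197) - o = (22 + (-3 - 197)²) - 1*1786 = (22 + (-200)²) - 1786 = (22 + 40000) - 1786 = 40022 - 1786 = 38236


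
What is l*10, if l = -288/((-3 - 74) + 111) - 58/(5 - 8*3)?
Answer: -17500/323 ≈ -54.180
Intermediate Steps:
l = -1750/323 (l = -288/(-77 + 111) - 58/(5 - 24) = -288/34 - 58/(-19) = -288*1/34 - 58*(-1/19) = -144/17 + 58/19 = -1750/323 ≈ -5.4180)
l*10 = -1750/323*10 = -17500/323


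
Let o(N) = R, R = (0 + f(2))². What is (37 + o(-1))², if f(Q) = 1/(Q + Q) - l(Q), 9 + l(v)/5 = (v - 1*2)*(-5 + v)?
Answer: 1112422609/256 ≈ 4.3454e+6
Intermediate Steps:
l(v) = -45 + 5*(-5 + v)*(-2 + v) (l(v) = -45 + 5*((v - 1*2)*(-5 + v)) = -45 + 5*((v - 2)*(-5 + v)) = -45 + 5*((-2 + v)*(-5 + v)) = -45 + 5*((-5 + v)*(-2 + v)) = -45 + 5*(-5 + v)*(-2 + v))
f(Q) = -5 + 1/(2*Q) - 5*Q² + 35*Q (f(Q) = 1/(Q + Q) - (5 - 35*Q + 5*Q²) = 1/(2*Q) + (-5 - 5*Q² + 35*Q) = -5 + 1/(2*Q) - 5*Q² + 35*Q)
R = 32761/16 (R = (0 + (-5 + (½)/2 - 5*2² + 35*2))² = (0 + (-5 + (½)*(½) - 5*4 + 70))² = (0 + (-5 + ¼ - 20 + 70))² = (0 + 181/4)² = (181/4)² = 32761/16 ≈ 2047.6)
o(N) = 32761/16
(37 + o(-1))² = (37 + 32761/16)² = (33353/16)² = 1112422609/256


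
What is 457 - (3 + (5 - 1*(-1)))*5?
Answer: 412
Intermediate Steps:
457 - (3 + (5 - 1*(-1)))*5 = 457 - (3 + (5 + 1))*5 = 457 - (3 + 6)*5 = 457 - 9*5 = 457 - 1*45 = 457 - 45 = 412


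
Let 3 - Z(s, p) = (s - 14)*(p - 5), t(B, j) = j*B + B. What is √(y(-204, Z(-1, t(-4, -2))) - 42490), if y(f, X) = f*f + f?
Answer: 7*I*√22 ≈ 32.833*I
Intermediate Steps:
t(B, j) = B + B*j (t(B, j) = B*j + B = B + B*j)
Z(s, p) = 3 - (-14 + s)*(-5 + p) (Z(s, p) = 3 - (s - 14)*(p - 5) = 3 - (-14 + s)*(-5 + p))
y(f, X) = f + f² (y(f, X) = f² + f = f + f²)
√(y(-204, Z(-1, t(-4, -2))) - 42490) = √(-204*(1 - 204) - 42490) = √(-204*(-203) - 42490) = √(41412 - 42490) = √(-1078) = 7*I*√22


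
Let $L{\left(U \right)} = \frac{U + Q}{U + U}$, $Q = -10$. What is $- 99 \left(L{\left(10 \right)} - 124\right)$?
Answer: $12276$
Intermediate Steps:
$L{\left(U \right)} = \frac{-10 + U}{2 U}$ ($L{\left(U \right)} = \frac{U - 10}{U + U} = \frac{-10 + U}{2 U}$)
$- 99 \left(L{\left(10 \right)} - 124\right) = - 99 \left(\frac{-10 + 10}{2 \cdot 10} - 124\right) = - 99 \left(\frac{1}{2} \cdot \frac{1}{10} \cdot 0 - 124\right) = - 99 \left(0 - 124\right) = \left(-99\right) \left(-124\right) = 12276$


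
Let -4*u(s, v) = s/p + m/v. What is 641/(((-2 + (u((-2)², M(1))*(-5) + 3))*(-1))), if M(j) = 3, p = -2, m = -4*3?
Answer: 1282/13 ≈ 98.615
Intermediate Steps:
m = -12
u(s, v) = 3/v + s/8 (u(s, v) = -(s/(-2) - 12/v)/4 = -(s*(-½) - 12/v)/4 = -(-s/2 - 12/v)/4 = -(-12/v - s/2)/4 = 3/v + s/8)
641/(((-2 + (u((-2)², M(1))*(-5) + 3))*(-1))) = 641/(((-2 + ((3/3 + (⅛)*(-2)²)*(-5) + 3))*(-1))) = 641/(((-2 + ((3*(⅓) + (⅛)*4)*(-5) + 3))*(-1))) = 641/(((-2 + ((1 + ½)*(-5) + 3))*(-1))) = 641/(((-2 + ((3/2)*(-5) + 3))*(-1))) = 641/(((-2 + (-15/2 + 3))*(-1))) = 641/(((-2 - 9/2)*(-1))) = 641/((-13/2*(-1))) = 641/(13/2) = 641*(2/13) = 1282/13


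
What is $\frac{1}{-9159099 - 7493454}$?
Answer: $- \frac{1}{16652553} \approx -6.0051 \cdot 10^{-8}$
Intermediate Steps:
$\frac{1}{-9159099 - 7493454} = \frac{1}{-16652553} = - \frac{1}{16652553}$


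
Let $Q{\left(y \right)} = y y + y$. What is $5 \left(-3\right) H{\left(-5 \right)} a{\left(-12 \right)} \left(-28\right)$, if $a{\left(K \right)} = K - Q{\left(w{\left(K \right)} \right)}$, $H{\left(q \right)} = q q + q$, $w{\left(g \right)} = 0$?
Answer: $-100800$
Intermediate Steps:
$H{\left(q \right)} = q + q^{2}$ ($H{\left(q \right)} = q^{2} + q = q + q^{2}$)
$Q{\left(y \right)} = y + y^{2}$ ($Q{\left(y \right)} = y^{2} + y = y + y^{2}$)
$a{\left(K \right)} = K$ ($a{\left(K \right)} = K - 0 \left(1 + 0\right) = K - 0 \cdot 1 = K - 0 = K + 0 = K$)
$5 \left(-3\right) H{\left(-5 \right)} a{\left(-12 \right)} \left(-28\right) = 5 \left(-3\right) \left(- 5 \left(1 - 5\right)\right) \left(-12\right) \left(-28\right) = - 15 \left(\left(-5\right) \left(-4\right)\right) \left(-12\right) \left(-28\right) = \left(-15\right) 20 \left(-12\right) \left(-28\right) = \left(-300\right) \left(-12\right) \left(-28\right) = 3600 \left(-28\right) = -100800$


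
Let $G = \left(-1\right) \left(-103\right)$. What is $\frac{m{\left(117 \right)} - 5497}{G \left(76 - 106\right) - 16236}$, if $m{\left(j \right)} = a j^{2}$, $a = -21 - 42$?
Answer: $\frac{433952}{9663} \approx 44.909$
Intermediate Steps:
$G = 103$
$a = -63$
$m{\left(j \right)} = - 63 j^{2}$
$\frac{m{\left(117 \right)} - 5497}{G \left(76 - 106\right) - 16236} = \frac{- 63 \cdot 117^{2} - 5497}{103 \left(76 - 106\right) - 16236} = \frac{\left(-63\right) 13689 - 5497}{103 \left(-30\right) - 16236} = \frac{-862407 - 5497}{-3090 - 16236} = - \frac{867904}{-19326} = \left(-867904\right) \left(- \frac{1}{19326}\right) = \frac{433952}{9663}$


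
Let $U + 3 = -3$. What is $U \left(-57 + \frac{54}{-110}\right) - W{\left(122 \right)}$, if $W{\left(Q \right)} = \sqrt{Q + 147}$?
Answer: $\frac{18972}{55} - \sqrt{269} \approx 328.54$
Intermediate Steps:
$W{\left(Q \right)} = \sqrt{147 + Q}$
$U = -6$ ($U = -3 - 3 = -6$)
$U \left(-57 + \frac{54}{-110}\right) - W{\left(122 \right)} = - 6 \left(-57 + \frac{54}{-110}\right) - \sqrt{147 + 122} = - 6 \left(-57 + 54 \left(- \frac{1}{110}\right)\right) - \sqrt{269} = - 6 \left(-57 - \frac{27}{55}\right) - \sqrt{269} = \left(-6\right) \left(- \frac{3162}{55}\right) - \sqrt{269} = \frac{18972}{55} - \sqrt{269}$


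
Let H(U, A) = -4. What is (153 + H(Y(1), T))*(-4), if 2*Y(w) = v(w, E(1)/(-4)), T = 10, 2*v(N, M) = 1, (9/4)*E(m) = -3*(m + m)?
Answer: -596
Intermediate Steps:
E(m) = -8*m/3 (E(m) = 4*(-3*(m + m))/9 = 4*(-6*m)/9 = -8*m/3)
v(N, M) = 1/2 (v(N, M) = (1/2)*1 = 1/2)
Y(w) = 1/4 (Y(w) = (1/2)*(1/2) = 1/4)
(153 + H(Y(1), T))*(-4) = (153 - 4)*(-4) = 149*(-4) = -596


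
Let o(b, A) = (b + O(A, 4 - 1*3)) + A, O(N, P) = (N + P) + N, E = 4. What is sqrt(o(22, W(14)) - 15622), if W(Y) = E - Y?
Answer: I*sqrt(15629) ≈ 125.02*I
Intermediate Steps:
O(N, P) = P + 2*N
W(Y) = 4 - Y
o(b, A) = 1 + b + 3*A (o(b, A) = (b + ((4 - 1*3) + 2*A)) + A = (b + ((4 - 3) + 2*A)) + A = (b + (1 + 2*A)) + A = (1 + b + 2*A) + A = 1 + b + 3*A)
sqrt(o(22, W(14)) - 15622) = sqrt((1 + 22 + 3*(4 - 1*14)) - 15622) = sqrt((1 + 22 + 3*(4 - 14)) - 15622) = sqrt((1 + 22 + 3*(-10)) - 15622) = sqrt((1 + 22 - 30) - 15622) = sqrt(-7 - 15622) = sqrt(-15629) = I*sqrt(15629)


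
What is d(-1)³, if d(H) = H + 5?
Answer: 64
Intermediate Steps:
d(H) = 5 + H
d(-1)³ = (5 - 1)³ = 4³ = 64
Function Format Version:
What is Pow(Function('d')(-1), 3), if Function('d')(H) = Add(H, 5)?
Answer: 64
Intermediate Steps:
Function('d')(H) = Add(5, H)
Pow(Function('d')(-1), 3) = Pow(Add(5, -1), 3) = Pow(4, 3) = 64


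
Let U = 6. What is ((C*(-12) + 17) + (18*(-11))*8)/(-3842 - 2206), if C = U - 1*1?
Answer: 1627/6048 ≈ 0.26901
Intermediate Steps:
C = 5 (C = 6 - 1*1 = 6 - 1 = 5)
((C*(-12) + 17) + (18*(-11))*8)/(-3842 - 2206) = ((5*(-12) + 17) + (18*(-11))*8)/(-3842 - 2206) = ((-60 + 17) - 198*8)/(-6048) = (-43 - 1584)*(-1/6048) = -1627*(-1/6048) = 1627/6048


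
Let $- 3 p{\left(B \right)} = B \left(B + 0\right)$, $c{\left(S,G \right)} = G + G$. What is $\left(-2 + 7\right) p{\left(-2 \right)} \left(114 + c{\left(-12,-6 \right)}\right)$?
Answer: $-680$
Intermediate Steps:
$c{\left(S,G \right)} = 2 G$
$p{\left(B \right)} = - \frac{B^{2}}{3}$ ($p{\left(B \right)} = - \frac{B \left(B + 0\right)}{3} = - \frac{B B}{3} = - \frac{B^{2}}{3}$)
$\left(-2 + 7\right) p{\left(-2 \right)} \left(114 + c{\left(-12,-6 \right)}\right) = \left(-2 + 7\right) \left(- \frac{\left(-2\right)^{2}}{3}\right) \left(114 + 2 \left(-6\right)\right) = 5 \left(\left(- \frac{1}{3}\right) 4\right) \left(114 - 12\right) = 5 \left(- \frac{4}{3}\right) 102 = \left(- \frac{20}{3}\right) 102 = -680$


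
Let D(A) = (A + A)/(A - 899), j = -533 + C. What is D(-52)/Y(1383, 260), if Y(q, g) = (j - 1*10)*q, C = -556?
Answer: -104/1445441067 ≈ -7.1950e-8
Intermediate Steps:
j = -1089 (j = -533 - 556 = -1089)
D(A) = 2*A/(-899 + A) (D(A) = (2*A)/(-899 + A) = 2*A/(-899 + A))
Y(q, g) = -1099*q (Y(q, g) = (-1089 - 1*10)*q = (-1089 - 10)*q = -1099*q)
D(-52)/Y(1383, 260) = (2*(-52)/(-899 - 52))/((-1099*1383)) = (2*(-52)/(-951))/(-1519917) = (2*(-52)*(-1/951))*(-1/1519917) = (104/951)*(-1/1519917) = -104/1445441067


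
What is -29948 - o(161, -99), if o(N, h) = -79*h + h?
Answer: -37670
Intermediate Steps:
o(N, h) = -78*h
-29948 - o(161, -99) = -29948 - (-78)*(-99) = -29948 - 1*7722 = -29948 - 7722 = -37670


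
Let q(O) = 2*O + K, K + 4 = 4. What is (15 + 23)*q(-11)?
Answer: -836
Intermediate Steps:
K = 0 (K = -4 + 4 = 0)
q(O) = 2*O (q(O) = 2*O + 0 = 2*O)
(15 + 23)*q(-11) = (15 + 23)*(2*(-11)) = 38*(-22) = -836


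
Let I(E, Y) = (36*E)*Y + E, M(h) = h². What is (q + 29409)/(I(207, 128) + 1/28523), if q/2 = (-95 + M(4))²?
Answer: 1194856993/27212738950 ≈ 0.043908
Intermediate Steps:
I(E, Y) = E + 36*E*Y (I(E, Y) = 36*E*Y + E = E + 36*E*Y)
q = 12482 (q = 2*(-95 + 4²)² = 2*(-95 + 16)² = 2*(-79)² = 2*6241 = 12482)
(q + 29409)/(I(207, 128) + 1/28523) = (12482 + 29409)/(207*(1 + 36*128) + 1/28523) = 41891/(207*(1 + 4608) + 1/28523) = 41891/(207*4609 + 1/28523) = 41891/(954063 + 1/28523) = 41891/(27212738950/28523) = 41891*(28523/27212738950) = 1194856993/27212738950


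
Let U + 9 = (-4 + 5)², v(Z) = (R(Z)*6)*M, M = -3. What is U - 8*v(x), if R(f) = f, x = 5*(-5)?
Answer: -3608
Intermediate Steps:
x = -25
v(Z) = -18*Z (v(Z) = (Z*6)*(-3) = (6*Z)*(-3) = -18*Z)
U = -8 (U = -9 + (-4 + 5)² = -9 + 1² = -9 + 1 = -8)
U - 8*v(x) = -8 - (-144)*(-25) = -8 - 8*450 = -8 - 3600 = -3608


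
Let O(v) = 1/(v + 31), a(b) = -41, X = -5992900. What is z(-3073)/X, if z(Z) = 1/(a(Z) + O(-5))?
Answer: 13/3191219250 ≈ 4.0737e-9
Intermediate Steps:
O(v) = 1/(31 + v)
z(Z) = -26/1065 (z(Z) = 1/(-41 + 1/(31 - 5)) = 1/(-41 + 1/26) = 1/(-1065/26) = -26/1065)
z(-3073)/X = -26/1065/(-5992900) = -26/1065*(-1/5992900) = 13/3191219250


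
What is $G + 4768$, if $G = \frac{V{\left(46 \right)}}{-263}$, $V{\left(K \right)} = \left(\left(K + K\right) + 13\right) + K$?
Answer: $\frac{1253833}{263} \approx 4767.4$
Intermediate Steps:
$V{\left(K \right)} = 13 + 3 K$ ($V{\left(K \right)} = \left(2 K + 13\right) + K = \left(13 + 2 K\right) + K = 13 + 3 K$)
$G = - \frac{151}{263}$ ($G = \frac{13 + 3 \cdot 46}{-263} = \left(13 + 138\right) \left(- \frac{1}{263}\right) = 151 \left(- \frac{1}{263}\right) = - \frac{151}{263} \approx -0.57414$)
$G + 4768 = - \frac{151}{263} + 4768 = \frac{1253833}{263}$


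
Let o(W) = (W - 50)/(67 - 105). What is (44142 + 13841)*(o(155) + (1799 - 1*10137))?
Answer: -18377653867/38 ≈ -4.8362e+8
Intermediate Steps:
o(W) = 25/19 - W/38 (o(W) = (-50 + W)/(-38) = (-50 + W)*(-1/38) = 25/19 - W/38)
(44142 + 13841)*(o(155) + (1799 - 1*10137)) = (44142 + 13841)*((25/19 - 1/38*155) + (1799 - 1*10137)) = 57983*((25/19 - 155/38) + (1799 - 10137)) = 57983*(-105/38 - 8338) = 57983*(-316949/38) = -18377653867/38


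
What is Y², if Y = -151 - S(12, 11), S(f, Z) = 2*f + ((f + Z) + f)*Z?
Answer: 313600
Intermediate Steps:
S(f, Z) = 2*f + Z*(Z + 2*f) (S(f, Z) = 2*f + ((Z + f) + f)*Z = 2*f + (Z + 2*f)*Z = 2*f + Z*(Z + 2*f))
Y = -560 (Y = -151 - (11² + 2*12 + 2*11*12) = -151 - (121 + 24 + 264) = -151 - 1*409 = -151 - 409 = -560)
Y² = (-560)² = 313600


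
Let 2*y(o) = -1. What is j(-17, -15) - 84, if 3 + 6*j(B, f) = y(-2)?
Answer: -1015/12 ≈ -84.583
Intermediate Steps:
y(o) = -1/2 (y(o) = (1/2)*(-1) = -1/2)
j(B, f) = -7/12 (j(B, f) = -1/2 + (1/6)*(-1/2) = -1/2 - 1/12 = -7/12)
j(-17, -15) - 84 = -7/12 - 84 = -1015/12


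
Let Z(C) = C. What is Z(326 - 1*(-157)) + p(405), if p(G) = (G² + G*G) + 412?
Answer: 328945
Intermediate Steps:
p(G) = 412 + 2*G² (p(G) = (G² + G²) + 412 = 2*G² + 412 = 412 + 2*G²)
Z(326 - 1*(-157)) + p(405) = (326 - 1*(-157)) + (412 + 2*405²) = (326 + 157) + (412 + 2*164025) = 483 + (412 + 328050) = 483 + 328462 = 328945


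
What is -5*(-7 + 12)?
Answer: -25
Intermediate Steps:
-5*(-7 + 12) = -5*5 = -25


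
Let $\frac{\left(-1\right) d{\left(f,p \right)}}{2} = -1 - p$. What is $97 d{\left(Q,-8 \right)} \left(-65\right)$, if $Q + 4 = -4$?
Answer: $88270$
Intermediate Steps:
$Q = -8$ ($Q = -4 - 4 = -8$)
$d{\left(f,p \right)} = 2 + 2 p$ ($d{\left(f,p \right)} = - 2 \left(-1 - p\right) = 2 + 2 p$)
$97 d{\left(Q,-8 \right)} \left(-65\right) = 97 \left(2 + 2 \left(-8\right)\right) \left(-65\right) = 97 \left(2 - 16\right) \left(-65\right) = 97 \left(-14\right) \left(-65\right) = \left(-1358\right) \left(-65\right) = 88270$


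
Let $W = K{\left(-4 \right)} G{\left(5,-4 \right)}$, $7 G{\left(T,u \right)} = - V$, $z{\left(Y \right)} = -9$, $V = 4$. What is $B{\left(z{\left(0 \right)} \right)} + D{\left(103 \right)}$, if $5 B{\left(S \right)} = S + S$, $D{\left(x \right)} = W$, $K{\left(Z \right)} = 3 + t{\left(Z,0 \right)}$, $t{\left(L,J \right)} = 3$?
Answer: $- \frac{246}{35} \approx -7.0286$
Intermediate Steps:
$K{\left(Z \right)} = 6$ ($K{\left(Z \right)} = 3 + 3 = 6$)
$G{\left(T,u \right)} = - \frac{4}{7}$ ($G{\left(T,u \right)} = \frac{\left(-1\right) 4}{7} = \frac{1}{7} \left(-4\right) = - \frac{4}{7}$)
$W = - \frac{24}{7}$ ($W = 6 \left(- \frac{4}{7}\right) = - \frac{24}{7} \approx -3.4286$)
$D{\left(x \right)} = - \frac{24}{7}$
$B{\left(S \right)} = \frac{2 S}{5}$ ($B{\left(S \right)} = \frac{S + S}{5} = \frac{2 S}{5}$)
$B{\left(z{\left(0 \right)} \right)} + D{\left(103 \right)} = \frac{2}{5} \left(-9\right) - \frac{24}{7} = - \frac{18}{5} - \frac{24}{7} = - \frac{246}{35}$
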